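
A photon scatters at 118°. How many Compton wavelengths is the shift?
1.4695 λ_C

The Compton shift formula is:
Δλ = λ_C(1 - cos θ)

Dividing both sides by λ_C:
Δλ/λ_C = 1 - cos θ

For θ = 118°:
Δλ/λ_C = 1 - cos(118°)
Δλ/λ_C = 1 - -0.4695
Δλ/λ_C = 1.4695

This means the shift is 1.4695 × λ_C = 3.5654 pm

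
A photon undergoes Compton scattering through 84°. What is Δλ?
2.1727 pm

Using the Compton scattering formula:
Δλ = λ_C(1 - cos θ)

where λ_C = h/(m_e·c) ≈ 2.4263 pm is the Compton wavelength of an electron.

For θ = 84°:
cos(84°) = 0.1045
1 - cos(84°) = 0.8955

Δλ = 2.4263 × 0.8955
Δλ = 2.1727 pm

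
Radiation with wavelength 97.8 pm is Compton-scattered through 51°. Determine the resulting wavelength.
98.6994 pm

Using the Compton scattering formula:
λ' = λ + Δλ = λ + λ_C(1 - cos θ)

Given:
- Initial wavelength λ = 97.8 pm
- Scattering angle θ = 51°
- Compton wavelength λ_C ≈ 2.4263 pm

Calculate the shift:
Δλ = 2.4263 × (1 - cos(51°))
Δλ = 2.4263 × 0.3707
Δλ = 0.8994 pm

Final wavelength:
λ' = 97.8 + 0.8994 = 98.6994 pm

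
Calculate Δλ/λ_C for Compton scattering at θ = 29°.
0.1254 λ_C

The Compton shift formula is:
Δλ = λ_C(1 - cos θ)

Dividing both sides by λ_C:
Δλ/λ_C = 1 - cos θ

For θ = 29°:
Δλ/λ_C = 1 - cos(29°)
Δλ/λ_C = 1 - 0.8746
Δλ/λ_C = 0.1254

This means the shift is 0.1254 × λ_C = 0.3042 pm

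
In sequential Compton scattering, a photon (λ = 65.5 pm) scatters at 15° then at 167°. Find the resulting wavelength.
70.3731 pm

Apply Compton shift twice:

First scattering at θ₁ = 15°:
Δλ₁ = λ_C(1 - cos(15°))
Δλ₁ = 2.4263 × 0.0341
Δλ₁ = 0.0827 pm

After first scattering:
λ₁ = 65.5 + 0.0827 = 65.5827 pm

Second scattering at θ₂ = 167°:
Δλ₂ = λ_C(1 - cos(167°))
Δλ₂ = 2.4263 × 1.9744
Δλ₂ = 4.7904 pm

Final wavelength:
λ₂ = 65.5827 + 4.7904 = 70.3731 pm

Total shift: Δλ_total = 0.0827 + 4.7904 = 4.8731 pm

(Intermediate values are shown rounded; full precision is carried through to the final answer.)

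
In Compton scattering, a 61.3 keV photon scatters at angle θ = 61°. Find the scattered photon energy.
57.7320 keV

First convert energy to wavelength:
λ = hc/E, with hc ≈ 1239.842 keV·pm (i.e. 1239.842 eV·nm)

For E = 61.3 keV = 61300 eV:
λ = 1239.842 keV·pm / 61.3 keV
λ = 20.2258 pm

Calculate the Compton shift:
Δλ = λ_C(1 - cos(61°)) = 2.4263 × 0.5152
Δλ = 1.2500 pm

Final wavelength:
λ' = 20.2258 + 1.2500 = 21.4758 pm

Final energy:
E' = hc/λ' = 1239.842 / 21.4758 = 57.7320 keV

(Intermediate values are shown rounded; full precision is carried through to the final answer.)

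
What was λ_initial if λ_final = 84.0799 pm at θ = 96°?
81.4000 pm

From λ' = λ + Δλ, we have λ = λ' - Δλ

First calculate the Compton shift:
Δλ = λ_C(1 - cos θ)
Δλ = 2.4263 × (1 - cos(96°))
Δλ = 2.4263 × 1.1045
Δλ = 2.6799 pm

Initial wavelength:
λ = λ' - Δλ
λ = 84.0799 - 2.6799
λ = 81.4000 pm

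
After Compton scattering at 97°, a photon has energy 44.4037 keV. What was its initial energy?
49.2000 keV

Convert final energy to wavelength (hc ≈ 1239.842 keV·pm):
λ' = hc/E' = 1239.842 / 44.4037 = 27.9220 pm

Calculate the Compton shift:
Δλ = λ_C(1 - cos(97°))
Δλ = 2.4263 × (1 - cos(97°))
Δλ = 2.7220 pm

Initial wavelength:
λ = λ' - Δλ = 27.9220 - 2.7220 = 25.2000 pm

Initial energy:
E = hc/λ = 1239.842 / 25.2000 = 49.2000 keV

(Intermediate values are shown rounded; full precision is carried through to the final answer.)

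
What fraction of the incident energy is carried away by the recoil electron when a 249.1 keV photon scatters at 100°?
0.3639 (or 36.39%)

Calculate initial and final photon energies:

Initial: E₀ = 249.1 keV → λ₀ = 4.9773 pm
Compton shift: Δλ = 2.8476 pm
Final wavelength: λ' = 7.8249 pm
Final energy: E' = 158.4479 keV

Fractional energy loss:
(E₀ - E')/E₀ = (249.1000 - 158.4479)/249.1000
= 90.6521/249.1000
= 0.3639
= 36.39%

(Intermediate values are shown rounded; full precision is carried through to the final answer.)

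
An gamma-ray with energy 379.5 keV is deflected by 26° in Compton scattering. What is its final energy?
352.9701 keV

First convert energy to wavelength:
λ = hc/E, with hc ≈ 1239.842 keV·pm (i.e. 1239.842 eV·nm)

For E = 379.5 keV = 379500 eV:
λ = 1239.842 keV·pm / 379.5 keV
λ = 3.2670 pm

Calculate the Compton shift:
Δλ = λ_C(1 - cos(26°)) = 2.4263 × 0.1012
Δλ = 0.2456 pm

Final wavelength:
λ' = 3.2670 + 0.2456 = 3.5126 pm

Final energy:
E' = hc/λ' = 1239.842 / 3.5126 = 352.9701 keV

(Intermediate values are shown rounded; full precision is carried through to the final answer.)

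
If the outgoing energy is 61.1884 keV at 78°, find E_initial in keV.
67.6000 keV

Convert final energy to wavelength (hc ≈ 1239.842 keV·pm):
λ' = hc/E' = 1239.842 / 61.1884 = 20.2627 pm

Calculate the Compton shift:
Δλ = λ_C(1 - cos(78°))
Δλ = 2.4263 × (1 - cos(78°))
Δλ = 1.9219 pm

Initial wavelength:
λ = λ' - Δλ = 20.2627 - 1.9219 = 18.3408 pm

Initial energy:
E = hc/λ = 1239.842 / 18.3408 = 67.6000 keV

(Intermediate values are shown rounded; full precision is carried through to the final answer.)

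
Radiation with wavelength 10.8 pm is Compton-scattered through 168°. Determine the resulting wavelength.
15.5996 pm

Using the Compton scattering formula:
λ' = λ + Δλ = λ + λ_C(1 - cos θ)

Given:
- Initial wavelength λ = 10.8 pm
- Scattering angle θ = 168°
- Compton wavelength λ_C ≈ 2.4263 pm

Calculate the shift:
Δλ = 2.4263 × (1 - cos(168°))
Δλ = 2.4263 × 1.9781
Δλ = 4.7996 pm

Final wavelength:
λ' = 10.8 + 4.7996 = 15.5996 pm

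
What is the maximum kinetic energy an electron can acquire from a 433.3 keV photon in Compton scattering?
272.5741 keV

Maximum energy transfer occurs at θ = 180° (backscattering).

Initial photon: E₀ = 433.3 keV → λ₀ = 2.8614 pm

Maximum Compton shift (at 180°):
Δλ_max = 2λ_C = 2 × 2.4263 = 4.8526 pm

Final wavelength:
λ' = 2.8614 + 4.8526 = 7.7140 pm

Minimum photon energy (maximum energy to electron):
E'_min = hc/λ' = 160.7259 keV

Maximum electron kinetic energy:
K_max = E₀ - E'_min = 433.3000 - 160.7259 = 272.5741 keV

(Intermediate values are shown rounded; full precision is carried through to the final answer.)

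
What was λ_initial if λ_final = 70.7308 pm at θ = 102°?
67.8000 pm

From λ' = λ + Δλ, we have λ = λ' - Δλ

First calculate the Compton shift:
Δλ = λ_C(1 - cos θ)
Δλ = 2.4263 × (1 - cos(102°))
Δλ = 2.4263 × 1.2079
Δλ = 2.9308 pm

Initial wavelength:
λ = λ' - Δλ
λ = 70.7308 - 2.9308
λ = 67.8000 pm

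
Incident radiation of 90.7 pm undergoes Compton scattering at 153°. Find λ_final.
95.2882 pm

Using the Compton scattering formula:
λ' = λ + Δλ = λ + λ_C(1 - cos θ)

Given:
- Initial wavelength λ = 90.7 pm
- Scattering angle θ = 153°
- Compton wavelength λ_C ≈ 2.4263 pm

Calculate the shift:
Δλ = 2.4263 × (1 - cos(153°))
Δλ = 2.4263 × 1.8910
Δλ = 4.5882 pm

Final wavelength:
λ' = 90.7 + 4.5882 = 95.2882 pm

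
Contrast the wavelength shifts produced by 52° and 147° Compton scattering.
147° produces the larger shift by a factor of 4.784

Calculate both shifts using Δλ = λ_C(1 - cos θ):

For θ₁ = 52°:
Δλ₁ = 2.4263 × (1 - cos(52°))
Δλ₁ = 2.4263 × 0.3843
Δλ₁ = 0.9325 pm

For θ₂ = 147°:
Δλ₂ = 2.4263 × (1 - cos(147°))
Δλ₂ = 2.4263 × 1.8387
Δλ₂ = 4.4612 pm

The 147° angle produces the larger shift.
Ratio: 4.4612/0.9325 = 4.784

(Intermediate values are shown rounded; full precision is carried through to the final answer.)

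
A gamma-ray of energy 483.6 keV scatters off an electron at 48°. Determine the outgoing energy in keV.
368.2807 keV

First convert energy to wavelength:
λ = hc/E, with hc ≈ 1239.842 keV·pm (i.e. 1239.842 eV·nm)

For E = 483.6 keV = 483600 eV:
λ = 1239.842 keV·pm / 483.6 keV
λ = 2.5638 pm

Calculate the Compton shift:
Δλ = λ_C(1 - cos(48°)) = 2.4263 × 0.3309
Δλ = 0.8028 pm

Final wavelength:
λ' = 2.5638 + 0.8028 = 3.3666 pm

Final energy:
E' = hc/λ' = 1239.842 / 3.3666 = 368.2807 keV

(Intermediate values are shown rounded; full precision is carried through to the final answer.)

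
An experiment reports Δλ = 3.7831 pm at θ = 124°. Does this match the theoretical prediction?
Yes, consistent

Calculate the expected shift for θ = 124°:

Δλ_expected = λ_C(1 - cos(124°))
Δλ_expected = 2.4263 × (1 - cos(124°))
Δλ_expected = 2.4263 × 1.5592
Δλ_expected = 3.7831 pm

Given shift: 3.7831 pm
Expected shift: 3.7831 pm
Difference: 0.0000 pm

The values match. This is consistent with Compton scattering at the stated angle.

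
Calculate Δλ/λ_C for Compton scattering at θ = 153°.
1.8910 λ_C

The Compton shift formula is:
Δλ = λ_C(1 - cos θ)

Dividing both sides by λ_C:
Δλ/λ_C = 1 - cos θ

For θ = 153°:
Δλ/λ_C = 1 - cos(153°)
Δλ/λ_C = 1 - -0.8910
Δλ/λ_C = 1.8910

This means the shift is 1.8910 × λ_C = 4.5882 pm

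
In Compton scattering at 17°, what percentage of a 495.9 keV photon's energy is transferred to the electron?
0.0407 (or 4.07%)

Calculate initial and final photon energies:

Initial: E₀ = 495.9 keV → λ₀ = 2.5002 pm
Compton shift: Δλ = 0.1060 pm
Final wavelength: λ' = 2.6062 pm
Final energy: E' = 475.7272 keV

Fractional energy loss:
(E₀ - E')/E₀ = (495.9000 - 475.7272)/495.9000
= 20.1728/495.9000
= 0.0407
= 4.07%

(Intermediate values are shown rounded; full precision is carried through to the final answer.)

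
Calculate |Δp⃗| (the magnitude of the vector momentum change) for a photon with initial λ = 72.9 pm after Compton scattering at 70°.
1.0316e-23 kg·m/s

Photon momentum magnitude is p = h/λ.

Initial momentum:
p₀ = h/λ = 6.6261e-34/7.2900e-11 = 9.0893e-24 kg·m/s

After scattering:
λ' = λ + Δλ = 72.9 + 1.5965 = 74.4965 pm
p' = h/λ' = 6.6261e-34/7.4496e-11 = 8.8945e-24 kg·m/s

Momentum is a vector; the scattered photon's direction makes angle θ = 70° with the incident direction. The magnitude of the vector change Δp⃗ = p⃗₀ − p⃗' is found from the law of cosines:
|Δp⃗|² = p₀² + p'² − 2p₀p'cos θ
|Δp⃗|² = (9.0893e-24)² + (8.8945e-24)² − 2·9.0893e-24·8.8945e-24·cos(70°)
|Δp⃗| = 1.0316e-23 kg·m/s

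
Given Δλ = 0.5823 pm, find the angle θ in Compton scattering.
40.54°

From the Compton formula Δλ = λ_C(1 - cos θ), we can solve for θ:

cos θ = 1 - Δλ/λ_C

Given:
- Δλ = 0.5823 pm
- λ_C = h/(m_e·c) ≈ 2.42631024 pm

cos θ = 1 - 0.5823/2.42631024
cos θ = 1 - 0.239994
cos θ = 0.760006

θ = arccos(0.760006)
θ = 40.54°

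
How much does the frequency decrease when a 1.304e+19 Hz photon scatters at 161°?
2.221e+18 Hz (decrease)

Convert frequency to wavelength (c = 299792458 m/s):
λ₀ = c/f₀ = 299792458/1.304e+19 = 2.2990219e-11 m = 22.9902 pm

Calculate Compton shift:
Δλ = λ_C(1 - cos(161°)) = 4.7204 pm

Final wavelength:
λ' = λ₀ + Δλ = 22.9902 + 4.7204 = 27.7107 pm

Final frequency:
f' = c/λ' = 299792458/2.7710651e-11 = 1.0818673e+19 Hz

Frequency shift (decrease):
Δf = f₀ - f' = 1.304e+19 - 1.0818673e+19 = 2.221e+18 Hz

(Intermediate values are shown rounded; full precision is carried through to the final answer.)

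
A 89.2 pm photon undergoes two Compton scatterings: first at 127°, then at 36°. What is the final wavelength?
93.5499 pm

Apply Compton shift twice:

First scattering at θ₁ = 127°:
Δλ₁ = λ_C(1 - cos(127°))
Δλ₁ = 2.4263 × 1.6018
Δλ₁ = 3.8865 pm

After first scattering:
λ₁ = 89.2 + 3.8865 = 93.0865 pm

Second scattering at θ₂ = 36°:
Δλ₂ = λ_C(1 - cos(36°))
Δλ₂ = 2.4263 × 0.1910
Δλ₂ = 0.4634 pm

Final wavelength:
λ₂ = 93.0865 + 0.4634 = 93.5499 pm

Total shift: Δλ_total = 3.8865 + 0.4634 = 4.3499 pm

(Intermediate values are shown rounded; full precision is carried through to the final answer.)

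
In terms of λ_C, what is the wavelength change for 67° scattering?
0.6093 λ_C

The Compton shift formula is:
Δλ = λ_C(1 - cos θ)

Dividing both sides by λ_C:
Δλ/λ_C = 1 - cos θ

For θ = 67°:
Δλ/λ_C = 1 - cos(67°)
Δλ/λ_C = 1 - 0.3907
Δλ/λ_C = 0.6093

This means the shift is 0.6093 × λ_C = 1.4783 pm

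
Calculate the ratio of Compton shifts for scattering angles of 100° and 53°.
100° produces the larger shift by a factor of 2.947

Calculate both shifts using Δλ = λ_C(1 - cos θ):

For θ₁ = 53°:
Δλ₁ = 2.4263 × (1 - cos(53°))
Δλ₁ = 2.4263 × 0.3982
Δλ₁ = 0.9661 pm

For θ₂ = 100°:
Δλ₂ = 2.4263 × (1 - cos(100°))
Δλ₂ = 2.4263 × 1.1736
Δλ₂ = 2.8476 pm

The 100° angle produces the larger shift.
Ratio: 2.8476/0.9661 = 2.947

(Intermediate values are shown rounded; full precision is carried through to the final answer.)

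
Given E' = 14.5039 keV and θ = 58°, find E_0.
14.7000 keV

Convert final energy to wavelength (hc ≈ 1239.842 keV·pm):
λ' = hc/E' = 1239.842 / 14.5039 = 85.4834 pm

Calculate the Compton shift:
Δλ = λ_C(1 - cos(58°))
Δλ = 2.4263 × (1 - cos(58°))
Δλ = 1.1406 pm

Initial wavelength:
λ = λ' - Δλ = 85.4834 - 1.1406 = 84.3428 pm

Initial energy:
E = hc/λ = 1239.842 / 84.3428 = 14.7000 keV

(Intermediate values are shown rounded; full precision is carried through to the final answer.)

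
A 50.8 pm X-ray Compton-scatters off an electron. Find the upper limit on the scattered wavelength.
55.6526 pm (at θ = 180°)

The Compton shift is Δλ = λ_C(1 − cos θ).

Since cos θ ranges from −1 to 1, the factor (1 − cos θ) ranges from 0 to 2; the maximum shift occurs at θ = 180° (backscattering):
Δλ_max = 2λ_C = 2 × 2.4263 pm = 4.8526 pm

Maximum scattered wavelength:
λ'_max = λ₀ + Δλ_max = 50.8 + 4.8526 = 55.6526 pm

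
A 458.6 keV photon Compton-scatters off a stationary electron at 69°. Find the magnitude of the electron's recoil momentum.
2.3861e-22 kg·m/s

The electron is initially at rest, so by conservation of momentum:
p⃗_e = p⃗₀ − p⃗'  (incident photon momentum minus scattered photon momentum)

Photon momentum magnitudes (p = h/λ = E/c):
λ₀ = hc/E₀ = 2.7035 pm → p₀ = h/λ₀ = 2.4509e-22 kg·m/s
Δλ = λ_C(1 − cos 69°) = 1.5568 pm
λ' = 4.2603 pm → p' = h/λ' = 1.5553e-22 kg·m/s

The scattered photon makes angle θ = 69° with the incident direction, so by the law of cosines:
|p⃗_e|² = p₀² + p'² − 2p₀p'cos θ
|p⃗_e|² = (2.4509e-22)² + (1.5553e-22)² − 2·2.4509e-22·1.5553e-22·cos(69°)
|p⃗_e| = 2.3861e-22 kg·m/s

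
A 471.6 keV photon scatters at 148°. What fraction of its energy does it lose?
0.6304 (or 63.04%)

Calculate initial and final photon energies:

Initial: E₀ = 471.6 keV → λ₀ = 2.6290 pm
Compton shift: Δλ = 4.4839 pm
Final wavelength: λ' = 7.1129 pm
Final energy: E' = 174.3077 keV

Fractional energy loss:
(E₀ - E')/E₀ = (471.6000 - 174.3077)/471.6000
= 297.2923/471.6000
= 0.6304
= 63.04%

(Intermediate values are shown rounded; full precision is carried through to the final answer.)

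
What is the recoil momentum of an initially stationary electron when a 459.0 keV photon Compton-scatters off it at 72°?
2.4523e-22 kg·m/s

The electron is initially at rest, so by conservation of momentum:
p⃗_e = p⃗₀ − p⃗'  (incident photon momentum minus scattered photon momentum)

Photon momentum magnitudes (p = h/λ = E/c):
λ₀ = hc/E₀ = 2.7012 pm → p₀ = h/λ₀ = 2.4530e-22 kg·m/s
Δλ = λ_C(1 − cos 72°) = 1.6765 pm
λ' = 4.3777 pm → p' = h/λ' = 1.5136e-22 kg·m/s

The scattered photon makes angle θ = 72° with the incident direction, so by the law of cosines:
|p⃗_e|² = p₀² + p'² − 2p₀p'cos θ
|p⃗_e|² = (2.4530e-22)² + (1.5136e-22)² − 2·2.4530e-22·1.5136e-22·cos(72°)
|p⃗_e| = 2.4523e-22 kg·m/s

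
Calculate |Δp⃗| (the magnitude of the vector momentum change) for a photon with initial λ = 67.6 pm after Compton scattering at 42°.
6.9938e-24 kg·m/s

Photon momentum magnitude is p = h/λ.

Initial momentum:
p₀ = h/λ = 6.6261e-34/6.7600e-11 = 9.8019e-24 kg·m/s

After scattering:
λ' = λ + Δλ = 67.6 + 0.6232 = 68.2232 pm
p' = h/λ' = 6.6261e-34/6.8223e-11 = 9.7123e-24 kg·m/s

Momentum is a vector; the scattered photon's direction makes angle θ = 42° with the incident direction. The magnitude of the vector change Δp⃗ = p⃗₀ − p⃗' is found from the law of cosines:
|Δp⃗|² = p₀² + p'² − 2p₀p'cos θ
|Δp⃗|² = (9.8019e-24)² + (9.7123e-24)² − 2·9.8019e-24·9.7123e-24·cos(42°)
|Δp⃗| = 6.9938e-24 kg·m/s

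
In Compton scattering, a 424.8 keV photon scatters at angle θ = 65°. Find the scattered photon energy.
287.0300 keV

First convert energy to wavelength:
λ = hc/E, with hc ≈ 1239.842 keV·pm (i.e. 1239.842 eV·nm)

For E = 424.8 keV = 424800 eV:
λ = 1239.842 keV·pm / 424.8 keV
λ = 2.9186 pm

Calculate the Compton shift:
Δλ = λ_C(1 - cos(65°)) = 2.4263 × 0.5774
Δλ = 1.4009 pm

Final wavelength:
λ' = 2.9186 + 1.4009 = 4.3196 pm

Final energy:
E' = hc/λ' = 1239.842 / 4.3196 = 287.0300 keV

(Intermediate values are shown rounded; full precision is carried through to the final answer.)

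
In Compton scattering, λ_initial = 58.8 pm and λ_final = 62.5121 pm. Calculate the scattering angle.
122.00°

First find the wavelength shift:
Δλ = λ' - λ = 62.5121 - 58.8 = 3.7121 pm

Using Δλ = λ_C(1 - cos θ), with λ_C = h/(m_e·c) ≈ 2.42631024 pm:
cos θ = 1 - Δλ/λ_C
cos θ = 1 - 3.7121/2.42631024
cos θ = -0.529936

θ = arccos(-0.529936)
θ = 122.00°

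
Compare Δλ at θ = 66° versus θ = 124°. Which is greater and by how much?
124° produces the larger shift by a factor of 2.628

Calculate both shifts using Δλ = λ_C(1 - cos θ):

For θ₁ = 66°:
Δλ₁ = 2.4263 × (1 - cos(66°))
Δλ₁ = 2.4263 × 0.5933
Δλ₁ = 1.4394 pm

For θ₂ = 124°:
Δλ₂ = 2.4263 × (1 - cos(124°))
Δλ₂ = 2.4263 × 1.5592
Δλ₂ = 3.7831 pm

The 124° angle produces the larger shift.
Ratio: 3.7831/1.4394 = 2.628

(Intermediate values are shown rounded; full precision is carried through to the final answer.)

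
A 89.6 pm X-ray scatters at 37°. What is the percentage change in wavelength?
0.5453%

Calculate the Compton shift:
Δλ = λ_C(1 - cos(37°))
Δλ = 2.4263 × (1 - cos(37°))
Δλ = 2.4263 × 0.2014
Δλ = 0.4886 pm

Percentage change:
(Δλ/λ₀) × 100 = (0.4886/89.6) × 100
= 0.5453%

(Intermediate values are shown rounded; full precision is carried through to the final answer.)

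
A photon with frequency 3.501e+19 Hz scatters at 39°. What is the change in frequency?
2.079e+18 Hz (decrease)

Convert frequency to wavelength (c = 299792458 m/s):
λ₀ = c/f₀ = 299792458/3.501e+19 = 8.5630522e-12 m = 8.5631 pm

Calculate Compton shift:
Δλ = λ_C(1 - cos(39°)) = 0.5407 pm

Final wavelength:
λ' = λ₀ + Δλ = 8.5631 + 0.5407 = 9.1038 pm

Final frequency:
f' = c/λ' = 299792458/9.1037652e-12 = 3.2930601e+19 Hz

Frequency shift (decrease):
Δf = f₀ - f' = 3.501e+19 - 3.2930601e+19 = 2.079e+18 Hz

(Intermediate values are shown rounded; full precision is carried through to the final answer.)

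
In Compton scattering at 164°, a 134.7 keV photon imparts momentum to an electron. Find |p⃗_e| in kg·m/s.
1.1833e-22 kg·m/s

The electron is initially at rest, so by conservation of momentum:
p⃗_e = p⃗₀ − p⃗'  (incident photon momentum minus scattered photon momentum)

Photon momentum magnitudes (p = h/λ = E/c):
λ₀ = hc/E₀ = 9.2045 pm → p₀ = h/λ₀ = 7.1988e-23 kg·m/s
Δλ = λ_C(1 − cos 164°) = 4.7586 pm
λ' = 13.9631 pm → p' = h/λ' = 4.7454e-23 kg·m/s

The scattered photon makes angle θ = 164° with the incident direction, so by the law of cosines:
|p⃗_e|² = p₀² + p'² − 2p₀p'cos θ
|p⃗_e|² = (7.1988e-23)² + (4.7454e-23)² − 2·7.1988e-23·4.7454e-23·cos(164°)
|p⃗_e| = 1.1833e-22 kg·m/s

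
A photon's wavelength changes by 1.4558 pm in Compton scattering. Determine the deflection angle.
66.42°

From the Compton formula Δλ = λ_C(1 - cos θ), we can solve for θ:

cos θ = 1 - Δλ/λ_C

Given:
- Δλ = 1.4558 pm
- λ_C = h/(m_e·c) ≈ 2.42631024 pm

cos θ = 1 - 1.4558/2.42631024
cos θ = 1 - 0.600006
cos θ = 0.399994

θ = arccos(0.399994)
θ = 66.42°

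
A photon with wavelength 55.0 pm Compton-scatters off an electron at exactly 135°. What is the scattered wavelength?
59.1420 pm

Using the Compton formula: λ' = λ + λ_C(1 − cos θ)

For θ = 135°, cos θ = -√2/2 (exact) ≈ -0.7071, so:
1 − cos 135° = 1 − (-√2/2) ≈ 1.7071

Δλ = λ_C × 1.7071 = 2.4263 × 1.7071 = 4.1420 pm

λ' = 55.0 + 4.1420 = 59.1420 pm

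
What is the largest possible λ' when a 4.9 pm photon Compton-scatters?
9.7526 pm (at θ = 180°)

The Compton shift is Δλ = λ_C(1 − cos θ).

Since cos θ ranges from −1 to 1, the factor (1 − cos θ) ranges from 0 to 2; the maximum shift occurs at θ = 180° (backscattering):
Δλ_max = 2λ_C = 2 × 2.4263 pm = 4.8526 pm

Maximum scattered wavelength:
λ'_max = λ₀ + Δλ_max = 4.9 + 4.8526 = 9.7526 pm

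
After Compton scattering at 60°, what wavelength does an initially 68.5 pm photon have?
69.7132 pm

Using the Compton formula: λ' = λ + λ_C(1 − cos θ)

For θ = 60°, cos θ = 1/2 (exact) = 0.5000, so:
1 − cos 60° = 1 − (1/2) = 0.5000

Δλ = λ_C × 0.5000 = 2.4263 × 0.5000 = 1.2132 pm

λ' = 68.5 + 1.2132 = 69.7132 pm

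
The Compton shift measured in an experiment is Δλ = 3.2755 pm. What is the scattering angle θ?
110.49°

From the Compton formula Δλ = λ_C(1 - cos θ), we can solve for θ:

cos θ = 1 - Δλ/λ_C

Given:
- Δλ = 3.2755 pm
- λ_C = h/(m_e·c) ≈ 2.42631024 pm

cos θ = 1 - 3.2755/2.42631024
cos θ = 1 - 1.349992
cos θ = -0.349992

θ = arccos(-0.349992)
θ = 110.49°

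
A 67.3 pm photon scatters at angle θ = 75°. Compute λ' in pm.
69.0983 pm

Using the Compton scattering formula:
λ' = λ + Δλ = λ + λ_C(1 - cos θ)

Given:
- Initial wavelength λ = 67.3 pm
- Scattering angle θ = 75°
- Compton wavelength λ_C ≈ 2.4263 pm

Calculate the shift:
Δλ = 2.4263 × (1 - cos(75°))
Δλ = 2.4263 × 0.7412
Δλ = 1.7983 pm

Final wavelength:
λ' = 67.3 + 1.7983 = 69.0983 pm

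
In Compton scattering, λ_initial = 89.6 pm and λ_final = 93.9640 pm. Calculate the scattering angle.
143.00°

First find the wavelength shift:
Δλ = λ' - λ = 93.9640 - 89.6 = 4.3640 pm

Using Δλ = λ_C(1 - cos θ), with λ_C = h/(m_e·c) ≈ 2.42631024 pm:
cos θ = 1 - Δλ/λ_C
cos θ = 1 - 4.3640/2.42631024
cos θ = -0.798616

θ = arccos(-0.798616)
θ = 143.00°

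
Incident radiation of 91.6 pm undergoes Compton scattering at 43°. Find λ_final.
92.2518 pm

Using the Compton scattering formula:
λ' = λ + Δλ = λ + λ_C(1 - cos θ)

Given:
- Initial wavelength λ = 91.6 pm
- Scattering angle θ = 43°
- Compton wavelength λ_C ≈ 2.4263 pm

Calculate the shift:
Δλ = 2.4263 × (1 - cos(43°))
Δλ = 2.4263 × 0.2686
Δλ = 0.6518 pm

Final wavelength:
λ' = 91.6 + 0.6518 = 92.2518 pm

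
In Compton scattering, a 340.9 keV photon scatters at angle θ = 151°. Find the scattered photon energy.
151.4704 keV

First convert energy to wavelength:
λ = hc/E, with hc ≈ 1239.842 keV·pm (i.e. 1239.842 eV·nm)

For E = 340.9 keV = 340900 eV:
λ = 1239.842 keV·pm / 340.9 keV
λ = 3.6370 pm

Calculate the Compton shift:
Δλ = λ_C(1 - cos(151°)) = 2.4263 × 1.8746
Δλ = 4.5484 pm

Final wavelength:
λ' = 3.6370 + 4.5484 = 8.1854 pm

Final energy:
E' = hc/λ' = 1239.842 / 8.1854 = 151.4704 keV

(Intermediate values are shown rounded; full precision is carried through to the final answer.)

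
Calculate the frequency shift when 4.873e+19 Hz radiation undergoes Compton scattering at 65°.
9.038e+18 Hz (decrease)

Convert frequency to wavelength (c = 299792458 m/s):
λ₀ = c/f₀ = 299792458/4.873e+19 = 6.1521128e-12 m = 6.1521 pm

Calculate Compton shift:
Δλ = λ_C(1 - cos(65°)) = 1.4009 pm

Final wavelength:
λ' = λ₀ + Δλ = 6.1521 + 1.4009 = 7.5530 pm

Final frequency:
f' = c/λ' = 299792458/7.5530200e-12 = 3.9691733e+19 Hz

Frequency shift (decrease):
Δf = f₀ - f' = 4.873e+19 - 3.9691733e+19 = 9.038e+18 Hz

(Intermediate values are shown rounded; full precision is carried through to the final answer.)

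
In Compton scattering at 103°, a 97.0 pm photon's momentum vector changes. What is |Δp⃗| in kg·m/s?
1.0534e-23 kg·m/s

Photon momentum magnitude is p = h/λ.

Initial momentum:
p₀ = h/λ = 6.6261e-34/9.7000e-11 = 6.8310e-24 kg·m/s

After scattering:
λ' = λ + Δλ = 97.0 + 2.9721 = 99.9721 pm
p' = h/λ' = 6.6261e-34/9.9972e-11 = 6.6279e-24 kg·m/s

Momentum is a vector; the scattered photon's direction makes angle θ = 103° with the incident direction. The magnitude of the vector change Δp⃗ = p⃗₀ − p⃗' is found from the law of cosines:
|Δp⃗|² = p₀² + p'² − 2p₀p'cos θ
|Δp⃗|² = (6.8310e-24)² + (6.6279e-24)² − 2·6.8310e-24·6.6279e-24·cos(103°)
|Δp⃗| = 1.0534e-23 kg·m/s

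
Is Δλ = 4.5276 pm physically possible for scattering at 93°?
No, inconsistent

Calculate the expected shift for θ = 93°:

Δλ_expected = λ_C(1 - cos(93°))
Δλ_expected = 2.4263 × (1 - cos(93°))
Δλ_expected = 2.4263 × 1.0523
Δλ_expected = 2.5533 pm

Given shift: 4.5276 pm
Expected shift: 2.5533 pm
Difference: 1.9743 pm

The values do not match. The given shift corresponds to θ ≈ 150.0°, not 93°.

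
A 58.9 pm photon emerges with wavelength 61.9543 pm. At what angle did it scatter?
105.00°

First find the wavelength shift:
Δλ = λ' - λ = 61.9543 - 58.9 = 3.0543 pm

Using Δλ = λ_C(1 - cos θ), with λ_C = h/(m_e·c) ≈ 2.42631024 pm:
cos θ = 1 - Δλ/λ_C
cos θ = 1 - 3.0543/2.42631024
cos θ = -0.258825

θ = arccos(-0.258825)
θ = 105.00°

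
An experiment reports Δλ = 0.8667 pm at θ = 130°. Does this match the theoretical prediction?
No, inconsistent

Calculate the expected shift for θ = 130°:

Δλ_expected = λ_C(1 - cos(130°))
Δλ_expected = 2.4263 × (1 - cos(130°))
Δλ_expected = 2.4263 × 1.6428
Δλ_expected = 3.9859 pm

Given shift: 0.8667 pm
Expected shift: 3.9859 pm
Difference: 3.1192 pm

The values do not match. The given shift corresponds to θ ≈ 50.0°, not 130°.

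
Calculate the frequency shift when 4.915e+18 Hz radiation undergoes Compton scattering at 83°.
1.659e+17 Hz (decrease)

Convert frequency to wavelength (c = 299792458 m/s):
λ₀ = c/f₀ = 299792458/4.915e+18 = 6.0995414e-11 m = 60.9954 pm

Calculate Compton shift:
Δλ = λ_C(1 - cos(83°)) = 2.1306 pm

Final wavelength:
λ' = λ₀ + Δλ = 60.9954 + 2.1306 = 63.1260 pm

Final frequency:
f' = c/λ' = 299792458/6.3126031e-11 = 4.7491099e+18 Hz

Frequency shift (decrease):
Δf = f₀ - f' = 4.915e+18 - 4.7491099e+18 = 1.659e+17 Hz

(Intermediate values are shown rounded; full precision is carried through to the final answer.)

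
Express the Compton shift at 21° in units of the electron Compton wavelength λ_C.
0.0664 λ_C

The Compton shift formula is:
Δλ = λ_C(1 - cos θ)

Dividing both sides by λ_C:
Δλ/λ_C = 1 - cos θ

For θ = 21°:
Δλ/λ_C = 1 - cos(21°)
Δλ/λ_C = 1 - 0.9336
Δλ/λ_C = 0.0664

This means the shift is 0.0664 × λ_C = 0.1612 pm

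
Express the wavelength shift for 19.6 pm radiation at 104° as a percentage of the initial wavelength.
15.3739%

Calculate the Compton shift:
Δλ = λ_C(1 - cos(104°))
Δλ = 2.4263 × (1 - cos(104°))
Δλ = 2.4263 × 1.2419
Δλ = 3.0133 pm

Percentage change:
(Δλ/λ₀) × 100 = (3.0133/19.6) × 100
= 15.3739%

(Intermediate values are shown rounded; full precision is carried through to the final answer.)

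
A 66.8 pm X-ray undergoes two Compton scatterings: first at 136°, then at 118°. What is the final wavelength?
74.5370 pm

Apply Compton shift twice:

First scattering at θ₁ = 136°:
Δλ₁ = λ_C(1 - cos(136°))
Δλ₁ = 2.4263 × 1.7193
Δλ₁ = 4.1717 pm

After first scattering:
λ₁ = 66.8 + 4.1717 = 70.9717 pm

Second scattering at θ₂ = 118°:
Δλ₂ = λ_C(1 - cos(118°))
Δλ₂ = 2.4263 × 1.4695
Δλ₂ = 3.5654 pm

Final wavelength:
λ₂ = 70.9717 + 3.5654 = 74.5370 pm

Total shift: Δλ_total = 4.1717 + 3.5654 = 7.7370 pm

(Intermediate values are shown rounded; full precision is carried through to the final answer.)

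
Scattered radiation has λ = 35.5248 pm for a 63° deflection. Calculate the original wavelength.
34.2000 pm

From λ' = λ + Δλ, we have λ = λ' - Δλ

First calculate the Compton shift:
Δλ = λ_C(1 - cos θ)
Δλ = 2.4263 × (1 - cos(63°))
Δλ = 2.4263 × 0.5460
Δλ = 1.3248 pm

Initial wavelength:
λ = λ' - Δλ
λ = 35.5248 - 1.3248
λ = 34.2000 pm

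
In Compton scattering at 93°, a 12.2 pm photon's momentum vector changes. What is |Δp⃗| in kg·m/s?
7.2265e-23 kg·m/s

Photon momentum magnitude is p = h/λ.

Initial momentum:
p₀ = h/λ = 6.6261e-34/1.2200e-11 = 5.4312e-23 kg·m/s

After scattering:
λ' = λ + Δλ = 12.2 + 2.5533 = 14.7533 pm
p' = h/λ' = 6.6261e-34/1.4753e-11 = 4.4912e-23 kg·m/s

Momentum is a vector; the scattered photon's direction makes angle θ = 93° with the incident direction. The magnitude of the vector change Δp⃗ = p⃗₀ − p⃗' is found from the law of cosines:
|Δp⃗|² = p₀² + p'² − 2p₀p'cos θ
|Δp⃗|² = (5.4312e-23)² + (4.4912e-23)² − 2·5.4312e-23·4.4912e-23·cos(93°)
|Δp⃗| = 7.2265e-23 kg·m/s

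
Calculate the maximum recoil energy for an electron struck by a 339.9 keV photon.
194.0412 keV

Maximum energy transfer occurs at θ = 180° (backscattering).

Initial photon: E₀ = 339.9 keV → λ₀ = 3.6477 pm

Maximum Compton shift (at 180°):
Δλ_max = 2λ_C = 2 × 2.4263 = 4.8526 pm

Final wavelength:
λ' = 3.6477 + 4.8526 = 8.5003 pm

Minimum photon energy (maximum energy to electron):
E'_min = hc/λ' = 145.8588 keV

Maximum electron kinetic energy:
K_max = E₀ - E'_min = 339.9000 - 145.8588 = 194.0412 keV

(Intermediate values are shown rounded; full precision is carried through to the final answer.)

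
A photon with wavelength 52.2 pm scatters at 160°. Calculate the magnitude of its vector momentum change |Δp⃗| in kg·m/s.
2.3968e-23 kg·m/s

Photon momentum magnitude is p = h/λ.

Initial momentum:
p₀ = h/λ = 6.6261e-34/5.2200e-11 = 1.2694e-23 kg·m/s

After scattering:
λ' = λ + Δλ = 52.2 + 4.7063 = 56.9063 pm
p' = h/λ' = 6.6261e-34/5.6906e-11 = 1.1644e-23 kg·m/s

Momentum is a vector; the scattered photon's direction makes angle θ = 160° with the incident direction. The magnitude of the vector change Δp⃗ = p⃗₀ − p⃗' is found from the law of cosines:
|Δp⃗|² = p₀² + p'² − 2p₀p'cos θ
|Δp⃗|² = (1.2694e-23)² + (1.1644e-23)² − 2·1.2694e-23·1.1644e-23·cos(160°)
|Δp⃗| = 2.3968e-23 kg·m/s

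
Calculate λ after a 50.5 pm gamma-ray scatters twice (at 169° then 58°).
56.4486 pm

Apply Compton shift twice:

First scattering at θ₁ = 169°:
Δλ₁ = λ_C(1 - cos(169°))
Δλ₁ = 2.4263 × 1.9816
Δλ₁ = 4.8080 pm

After first scattering:
λ₁ = 50.5 + 4.8080 = 55.3080 pm

Second scattering at θ₂ = 58°:
Δλ₂ = λ_C(1 - cos(58°))
Δλ₂ = 2.4263 × 0.4701
Δλ₂ = 1.1406 pm

Final wavelength:
λ₂ = 55.3080 + 1.1406 = 56.4486 pm

Total shift: Δλ_total = 4.8080 + 1.1406 = 5.9486 pm

(Intermediate values are shown rounded; full precision is carried through to the final answer.)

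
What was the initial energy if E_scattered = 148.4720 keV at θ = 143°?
310.9999 keV

Convert final energy to wavelength (hc ≈ 1239.842 keV·pm):
λ' = hc/E' = 1239.842 / 148.4720 = 8.3507 pm

Calculate the Compton shift:
Δλ = λ_C(1 - cos(143°))
Δλ = 2.4263 × (1 - cos(143°))
Δλ = 4.3640 pm

Initial wavelength:
λ = λ' - Δλ = 8.3507 - 4.3640 = 3.9866 pm

Initial energy:
E = hc/λ = 1239.842 / 3.9866 = 310.9999 keV

(Intermediate values are shown rounded; full precision is carried through to the final answer.)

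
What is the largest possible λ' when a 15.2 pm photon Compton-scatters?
20.0526 pm (at θ = 180°)

The Compton shift is Δλ = λ_C(1 − cos θ).

Since cos θ ranges from −1 to 1, the factor (1 − cos θ) ranges from 0 to 2; the maximum shift occurs at θ = 180° (backscattering):
Δλ_max = 2λ_C = 2 × 2.4263 pm = 4.8526 pm

Maximum scattered wavelength:
λ'_max = λ₀ + Δλ_max = 15.2 + 4.8526 = 20.0526 pm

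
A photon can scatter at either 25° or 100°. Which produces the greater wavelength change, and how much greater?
100° produces the larger shift by a factor of 12.527

Calculate both shifts using Δλ = λ_C(1 - cos θ):

For θ₁ = 25°:
Δλ₁ = 2.4263 × (1 - cos(25°))
Δλ₁ = 2.4263 × 0.0937
Δλ₁ = 0.2273 pm

For θ₂ = 100°:
Δλ₂ = 2.4263 × (1 - cos(100°))
Δλ₂ = 2.4263 × 1.1736
Δλ₂ = 2.8476 pm

The 100° angle produces the larger shift.
Ratio: 2.8476/0.2273 = 12.527

(Intermediate values are shown rounded; full precision is carried through to the final answer.)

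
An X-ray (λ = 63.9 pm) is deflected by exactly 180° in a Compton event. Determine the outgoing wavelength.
68.7526 pm

Using the Compton formula: λ' = λ + λ_C(1 − cos θ)

For θ = 180°, cos θ = -1 (exact) = -1.0000, so:
1 − cos 180° = 1 − (-1) = 2.0000

Δλ = λ_C × 2.0000 = 2.4263 × 2.0000 = 4.8526 pm

λ' = 63.9 + 4.8526 = 68.7526 pm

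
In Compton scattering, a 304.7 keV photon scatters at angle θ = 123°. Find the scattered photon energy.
158.6118 keV

First convert energy to wavelength:
λ = hc/E, with hc ≈ 1239.842 keV·pm (i.e. 1239.842 eV·nm)

For E = 304.7 keV = 304700 eV:
λ = 1239.842 keV·pm / 304.7 keV
λ = 4.0691 pm

Calculate the Compton shift:
Δλ = λ_C(1 - cos(123°)) = 2.4263 × 1.5446
Δλ = 3.7478 pm

Final wavelength:
λ' = 4.0691 + 3.7478 = 7.8168 pm

Final energy:
E' = hc/λ' = 1239.842 / 7.8168 = 158.6118 keV

(Intermediate values are shown rounded; full precision is carried through to the final answer.)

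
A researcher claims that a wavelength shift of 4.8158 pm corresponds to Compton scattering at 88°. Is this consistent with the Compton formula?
No, inconsistent

Calculate the expected shift for θ = 88°:

Δλ_expected = λ_C(1 - cos(88°))
Δλ_expected = 2.4263 × (1 - cos(88°))
Δλ_expected = 2.4263 × 0.9651
Δλ_expected = 2.3416 pm

Given shift: 4.8158 pm
Expected shift: 2.3416 pm
Difference: 2.4741 pm

The values do not match. The given shift corresponds to θ ≈ 170.0°, not 88°.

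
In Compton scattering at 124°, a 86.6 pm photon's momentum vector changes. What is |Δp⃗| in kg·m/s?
1.3230e-23 kg·m/s

Photon momentum magnitude is p = h/λ.

Initial momentum:
p₀ = h/λ = 6.6261e-34/8.6600e-11 = 7.6514e-24 kg·m/s

After scattering:
λ' = λ + Δλ = 86.6 + 3.7831 = 90.3831 pm
p' = h/λ' = 6.6261e-34/9.0383e-11 = 7.3311e-24 kg·m/s

Momentum is a vector; the scattered photon's direction makes angle θ = 124° with the incident direction. The magnitude of the vector change Δp⃗ = p⃗₀ − p⃗' is found from the law of cosines:
|Δp⃗|² = p₀² + p'² − 2p₀p'cos θ
|Δp⃗|² = (7.6514e-24)² + (7.3311e-24)² − 2·7.6514e-24·7.3311e-24·cos(124°)
|Δp⃗| = 1.3230e-23 kg·m/s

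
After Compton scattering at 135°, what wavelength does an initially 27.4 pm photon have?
31.5420 pm

Using the Compton formula: λ' = λ + λ_C(1 − cos θ)

For θ = 135°, cos θ = -√2/2 (exact) ≈ -0.7071, so:
1 − cos 135° = 1 − (-√2/2) ≈ 1.7071

Δλ = λ_C × 1.7071 = 2.4263 × 1.7071 = 4.1420 pm

λ' = 27.4 + 4.1420 = 31.5420 pm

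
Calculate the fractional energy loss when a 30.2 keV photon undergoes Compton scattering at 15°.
0.0020 (or 0.20%)

Calculate initial and final photon energies:

Initial: E₀ = 30.2 keV → λ₀ = 41.0544 pm
Compton shift: Δλ = 0.0827 pm
Final wavelength: λ' = 41.1370 pm
Final energy: E' = 30.1393 keV

Fractional energy loss:
(E₀ - E')/E₀ = (30.2000 - 30.1393)/30.2000
= 0.0607/30.2000
= 0.0020
= 0.20%

(Intermediate values are shown rounded; full precision is carried through to the final answer.)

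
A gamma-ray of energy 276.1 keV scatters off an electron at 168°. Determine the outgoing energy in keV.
133.4576 keV

First convert energy to wavelength:
λ = hc/E, with hc ≈ 1239.842 keV·pm (i.e. 1239.842 eV·nm)

For E = 276.1 keV = 276100 eV:
λ = 1239.842 keV·pm / 276.1 keV
λ = 4.4906 pm

Calculate the Compton shift:
Δλ = λ_C(1 - cos(168°)) = 2.4263 × 1.9781
Δλ = 4.7996 pm

Final wavelength:
λ' = 4.4906 + 4.7996 = 9.2902 pm

Final energy:
E' = hc/λ' = 1239.842 / 9.2902 = 133.4576 keV

(Intermediate values are shown rounded; full precision is carried through to the final answer.)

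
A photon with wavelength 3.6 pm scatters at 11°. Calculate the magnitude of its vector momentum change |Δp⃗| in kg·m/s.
3.5138e-23 kg·m/s

Photon momentum magnitude is p = h/λ.

Initial momentum:
p₀ = h/λ = 6.6261e-34/3.6000e-12 = 1.8406e-22 kg·m/s

After scattering:
λ' = λ + Δλ = 3.6 + 0.0446 = 3.6446 pm
p' = h/λ' = 6.6261e-34/3.6446e-12 = 1.8181e-22 kg·m/s

Momentum is a vector; the scattered photon's direction makes angle θ = 11° with the incident direction. The magnitude of the vector change Δp⃗ = p⃗₀ − p⃗' is found from the law of cosines:
|Δp⃗|² = p₀² + p'² − 2p₀p'cos θ
|Δp⃗|² = (1.8406e-22)² + (1.8181e-22)² − 2·1.8406e-22·1.8181e-22·cos(11°)
|Δp⃗| = 3.5138e-23 kg·m/s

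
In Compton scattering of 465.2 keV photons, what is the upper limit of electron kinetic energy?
300.2792 keV

Maximum energy transfer occurs at θ = 180° (backscattering).

Initial photon: E₀ = 465.2 keV → λ₀ = 2.6652 pm

Maximum Compton shift (at 180°):
Δλ_max = 2λ_C = 2 × 2.4263 = 4.8526 pm

Final wavelength:
λ' = 2.6652 + 4.8526 = 7.5178 pm

Minimum photon energy (maximum energy to electron):
E'_min = hc/λ' = 164.9208 keV

Maximum electron kinetic energy:
K_max = E₀ - E'_min = 465.2000 - 164.9208 = 300.2792 keV

(Intermediate values are shown rounded; full precision is carried through to the final answer.)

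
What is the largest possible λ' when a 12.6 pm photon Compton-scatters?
17.4526 pm (at θ = 180°)

The Compton shift is Δλ = λ_C(1 − cos θ).

Since cos θ ranges from −1 to 1, the factor (1 − cos θ) ranges from 0 to 2; the maximum shift occurs at θ = 180° (backscattering):
Δλ_max = 2λ_C = 2 × 2.4263 pm = 4.8526 pm

Maximum scattered wavelength:
λ'_max = λ₀ + Δλ_max = 12.6 + 4.8526 = 17.4526 pm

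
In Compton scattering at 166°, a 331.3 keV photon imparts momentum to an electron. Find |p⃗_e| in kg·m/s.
2.5319e-22 kg·m/s

The electron is initially at rest, so by conservation of momentum:
p⃗_e = p⃗₀ − p⃗'  (incident photon momentum minus scattered photon momentum)

Photon momentum magnitudes (p = h/λ = E/c):
λ₀ = hc/E₀ = 3.7424 pm → p₀ = h/λ₀ = 1.7706e-22 kg·m/s
Δλ = λ_C(1 − cos 166°) = 4.7805 pm
λ' = 8.5229 pm → p' = h/λ' = 7.7744e-23 kg·m/s

The scattered photon makes angle θ = 166° with the incident direction, so by the law of cosines:
|p⃗_e|² = p₀² + p'² − 2p₀p'cos θ
|p⃗_e|² = (1.7706e-22)² + (7.7744e-23)² − 2·1.7706e-22·7.7744e-23·cos(166°)
|p⃗_e| = 2.5319e-22 kg·m/s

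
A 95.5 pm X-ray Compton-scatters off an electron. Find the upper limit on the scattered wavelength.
100.3526 pm (at θ = 180°)

The Compton shift is Δλ = λ_C(1 − cos θ).

Since cos θ ranges from −1 to 1, the factor (1 − cos θ) ranges from 0 to 2; the maximum shift occurs at θ = 180° (backscattering):
Δλ_max = 2λ_C = 2 × 2.4263 pm = 4.8526 pm

Maximum scattered wavelength:
λ'_max = λ₀ + Δλ_max = 95.5 + 4.8526 = 100.3526 pm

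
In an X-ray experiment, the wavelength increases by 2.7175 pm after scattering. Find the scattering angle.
96.89°

From the Compton formula Δλ = λ_C(1 - cos θ), we can solve for θ:

cos θ = 1 - Δλ/λ_C

Given:
- Δλ = 2.7175 pm
- λ_C = h/(m_e·c) ≈ 2.42631024 pm

cos θ = 1 - 2.7175/2.42631024
cos θ = 1 - 1.120013
cos θ = -0.120013

θ = arccos(-0.120013)
θ = 96.89°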